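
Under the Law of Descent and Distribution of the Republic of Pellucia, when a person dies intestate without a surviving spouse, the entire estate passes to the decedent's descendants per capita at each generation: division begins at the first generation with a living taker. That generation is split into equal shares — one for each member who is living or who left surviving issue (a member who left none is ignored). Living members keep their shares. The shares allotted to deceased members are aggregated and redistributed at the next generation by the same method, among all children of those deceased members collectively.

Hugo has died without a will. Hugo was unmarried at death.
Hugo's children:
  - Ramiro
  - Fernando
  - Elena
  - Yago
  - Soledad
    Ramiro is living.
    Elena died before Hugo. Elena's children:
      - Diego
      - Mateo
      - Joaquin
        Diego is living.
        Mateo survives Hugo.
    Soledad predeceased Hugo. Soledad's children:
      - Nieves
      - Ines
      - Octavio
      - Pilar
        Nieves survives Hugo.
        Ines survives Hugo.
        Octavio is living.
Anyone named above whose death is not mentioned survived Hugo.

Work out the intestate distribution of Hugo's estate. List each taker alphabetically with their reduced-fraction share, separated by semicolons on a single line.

There is no surviving spouse, so the entire estate passes to Hugo's descendants per capita at each generation.
At generation 1 (Ramiro, Fernando, Elena, Yago, Soledad) there are 5 shares of (1)/5 = 1/5 each.
Living: Ramiro, Fernando, and Yago — each takes 1/5.
Deceased: Elena and Soledad. Their combined 2/5 is pooled and carried to generation 2.
At generation 2 (Diego, Mateo, Joaquin, Nieves, Ines, Octavio, Pilar) there are 7 shares of (2/5)/7 = 2/35 each.
Living: Diego, Mateo, Joaquin, Nieves, Ines, Octavio, and Pilar — each takes 2/35.

Diego 2/35; Fernando 1/5; Ines 2/35; Joaquin 2/35; Mateo 2/35; Nieves 2/35; Octavio 2/35; Pilar 2/35; Ramiro 1/5; Yago 1/5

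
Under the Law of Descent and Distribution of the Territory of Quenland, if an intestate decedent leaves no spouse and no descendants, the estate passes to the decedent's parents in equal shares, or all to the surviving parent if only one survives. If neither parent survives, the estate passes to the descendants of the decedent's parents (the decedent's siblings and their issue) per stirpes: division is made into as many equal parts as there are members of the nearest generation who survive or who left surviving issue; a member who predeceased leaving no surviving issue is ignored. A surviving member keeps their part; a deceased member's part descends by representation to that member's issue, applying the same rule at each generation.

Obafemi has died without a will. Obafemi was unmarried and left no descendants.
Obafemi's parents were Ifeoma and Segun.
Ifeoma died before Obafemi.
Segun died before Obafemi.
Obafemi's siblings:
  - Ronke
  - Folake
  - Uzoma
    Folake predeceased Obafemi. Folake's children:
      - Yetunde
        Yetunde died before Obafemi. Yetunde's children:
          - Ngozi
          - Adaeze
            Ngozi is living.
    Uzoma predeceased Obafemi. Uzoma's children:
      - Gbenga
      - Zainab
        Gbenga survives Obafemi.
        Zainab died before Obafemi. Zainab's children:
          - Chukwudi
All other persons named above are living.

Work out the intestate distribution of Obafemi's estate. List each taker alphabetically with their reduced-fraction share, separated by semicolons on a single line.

Neither parent survives and there are no descendants, so the estate passes to Obafemi's siblings and their issue per stirpes.
The estate is divided into 3 equal shares of 1/3 among Ronke, Folake, Uzoma.
Ronke is living and takes 1/3.
Folake predeceased; the 1/3 allotted to Folake's branch passes to Folake's issue by representation.
Yetunde's line is the sole branch at this level, so the full 1/3 passes to Yetunde's issue by representation.
The 1/3 is divided into 2 equal shares of 1/6 among Ngozi, Adaeze.
Ngozi is living and takes 1/6.
Adaeze is living and takes 1/6.
Uzoma predeceased; the 1/3 allotted to Uzoma's branch passes to Uzoma's issue by representation.
The 1/3 is divided into 2 equal shares of 1/6 among Gbenga, Zainab.
Gbenga is living and takes 1/6.
Zainab predeceased; the 1/6 allotted to Zainab's branch passes to Zainab's issue by representation.
Chukwudi is the sole taker at this level and receives the full 1/6.

Adaeze 1/6; Chukwudi 1/6; Gbenga 1/6; Ngozi 1/6; Ronke 1/3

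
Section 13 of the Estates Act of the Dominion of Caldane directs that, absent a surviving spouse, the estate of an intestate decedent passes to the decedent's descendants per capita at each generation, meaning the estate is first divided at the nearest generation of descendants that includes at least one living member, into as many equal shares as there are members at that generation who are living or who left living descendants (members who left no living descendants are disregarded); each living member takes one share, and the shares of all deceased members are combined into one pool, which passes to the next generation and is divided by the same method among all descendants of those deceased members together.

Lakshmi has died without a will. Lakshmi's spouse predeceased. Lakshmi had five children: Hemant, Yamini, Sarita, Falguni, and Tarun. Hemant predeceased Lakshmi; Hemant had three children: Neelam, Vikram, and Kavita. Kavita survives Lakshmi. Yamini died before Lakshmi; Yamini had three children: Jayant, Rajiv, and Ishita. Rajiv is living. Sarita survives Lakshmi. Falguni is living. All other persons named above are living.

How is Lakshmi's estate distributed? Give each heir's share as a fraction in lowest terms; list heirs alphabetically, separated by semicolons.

There is no surviving spouse, so the entire estate passes to Lakshmi's descendants per capita at each generation.
At generation 1 (Hemant, Yamini, Sarita, Falguni, Tarun) there are 5 shares of (1)/5 = 1/5 each.
Living: Sarita, Falguni, and Tarun — each takes 1/5.
Deceased: Hemant and Yamini. Their combined 2/5 is pooled and carried to generation 2.
At generation 2 (Neelam, Vikram, Kavita, Jayant, Rajiv, Ishita) there are 6 shares of (2/5)/6 = 1/15 each.
Living: Neelam, Vikram, Kavita, Jayant, Rajiv, and Ishita — each takes 1/15.

Falguni 1/5; Ishita 1/15; Jayant 1/15; Kavita 1/15; Neelam 1/15; Rajiv 1/15; Sarita 1/5; Tarun 1/5; Vikram 1/15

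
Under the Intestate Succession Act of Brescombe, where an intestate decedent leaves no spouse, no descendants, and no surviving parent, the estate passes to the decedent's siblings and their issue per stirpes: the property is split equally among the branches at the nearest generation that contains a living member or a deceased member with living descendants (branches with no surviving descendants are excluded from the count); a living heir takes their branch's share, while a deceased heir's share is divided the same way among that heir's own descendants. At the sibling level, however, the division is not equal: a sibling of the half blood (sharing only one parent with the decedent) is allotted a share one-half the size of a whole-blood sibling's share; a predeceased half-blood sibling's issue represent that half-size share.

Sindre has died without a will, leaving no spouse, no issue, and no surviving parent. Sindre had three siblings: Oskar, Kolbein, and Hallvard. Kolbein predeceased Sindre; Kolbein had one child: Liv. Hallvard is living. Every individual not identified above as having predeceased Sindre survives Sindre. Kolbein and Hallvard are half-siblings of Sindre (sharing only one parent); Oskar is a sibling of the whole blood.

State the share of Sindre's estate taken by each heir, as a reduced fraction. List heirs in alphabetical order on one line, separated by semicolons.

No spouse, descendants, or parent survives, so the estate passes to Sindre's siblings per stirpes.
Half-blood siblings count for one-half the weight of whole-blood siblings at the initial division.
Dividing 1 in proportion to weights (total weight 2): Oskar (weight 1) → 1/2; Kolbein (weight 1/2) → 1/4; Hallvard (weight 1/2) → 1/4.
Oskar is living and takes 1/2.
Kolbein predeceased; the 1/4 allotted to Kolbein's branch passes to Kolbein's issue by representation.
Liv is the sole taker at this level and receives the full 1/4.
Hallvard is living and takes 1/4.

Hallvard 1/4; Liv 1/4; Oskar 1/2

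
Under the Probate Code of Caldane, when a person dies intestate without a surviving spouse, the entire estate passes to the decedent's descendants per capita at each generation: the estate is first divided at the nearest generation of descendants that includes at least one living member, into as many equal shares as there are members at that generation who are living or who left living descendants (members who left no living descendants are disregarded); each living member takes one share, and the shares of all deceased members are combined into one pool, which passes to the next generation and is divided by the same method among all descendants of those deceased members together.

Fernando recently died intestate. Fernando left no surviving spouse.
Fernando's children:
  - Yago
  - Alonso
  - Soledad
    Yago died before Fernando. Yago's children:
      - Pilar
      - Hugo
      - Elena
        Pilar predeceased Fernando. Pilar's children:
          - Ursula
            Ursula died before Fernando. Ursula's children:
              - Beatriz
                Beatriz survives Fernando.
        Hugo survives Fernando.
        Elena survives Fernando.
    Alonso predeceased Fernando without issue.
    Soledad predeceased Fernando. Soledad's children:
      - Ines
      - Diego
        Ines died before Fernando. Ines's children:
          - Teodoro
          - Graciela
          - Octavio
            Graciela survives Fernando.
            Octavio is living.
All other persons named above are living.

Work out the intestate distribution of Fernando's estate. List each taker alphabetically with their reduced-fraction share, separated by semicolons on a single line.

There is no surviving spouse, so the entire estate passes to Fernando's descendants per capita at each generation.
No one at generation 1 (Yago, Soledad) is living; moving to the next generation.
At generation 2 (Pilar, Hugo, Elena, Ines, Diego) there are 5 shares of (1)/5 = 1/5 each.
Living: Hugo, Elena, and Diego — each takes 1/5.
Deceased: Pilar and Ines. Their combined 2/5 is pooled and carried to generation 3.
At generation 3 (Ursula, Teodoro, Graciela, Octavio) there are 4 shares of (2/5)/4 = 1/10 each.
Living: Teodoro, Graciela, and Octavio — each takes 1/10.
Deceased: Ursula. That 1/10 share is carried to generation 4.
At generation 4 (Beatriz) there are 1 shares of (1/10)/1 = 1/10 each.
Living: Beatriz — each takes 1/10.

Beatriz 1/10; Diego 1/5; Elena 1/5; Graciela 1/10; Hugo 1/5; Octavio 1/10; Teodoro 1/10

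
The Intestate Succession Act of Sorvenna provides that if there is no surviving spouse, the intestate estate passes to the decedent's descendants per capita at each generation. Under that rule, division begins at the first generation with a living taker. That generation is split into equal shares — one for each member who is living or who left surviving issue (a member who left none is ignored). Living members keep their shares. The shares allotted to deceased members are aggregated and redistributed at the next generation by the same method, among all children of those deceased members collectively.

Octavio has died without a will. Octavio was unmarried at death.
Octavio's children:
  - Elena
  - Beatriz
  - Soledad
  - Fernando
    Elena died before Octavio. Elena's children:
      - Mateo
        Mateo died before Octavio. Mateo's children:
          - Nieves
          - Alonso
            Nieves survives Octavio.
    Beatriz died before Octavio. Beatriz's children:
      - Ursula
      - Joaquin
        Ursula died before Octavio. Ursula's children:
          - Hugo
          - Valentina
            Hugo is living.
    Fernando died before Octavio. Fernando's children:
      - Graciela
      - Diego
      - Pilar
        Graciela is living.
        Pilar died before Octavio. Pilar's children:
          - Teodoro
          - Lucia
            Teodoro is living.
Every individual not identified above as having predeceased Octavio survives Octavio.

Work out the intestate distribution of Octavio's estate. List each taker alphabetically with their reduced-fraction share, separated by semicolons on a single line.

There is no surviving spouse, so the entire estate passes to Octavio's descendants per capita at each generation.
At generation 1 (Elena, Beatriz, Soledad, Fernando) there are 4 shares of (1)/4 = 1/4 each.
Living: Soledad — each takes 1/4.
Deceased: Elena, Beatriz, and Fernando. Their combined 3/4 is pooled and carried to generation 2.
At generation 2 (Mateo, Ursula, Joaquin, Graciela, Diego, Pilar) there are 6 shares of (3/4)/6 = 1/8 each.
Living: Joaquin, Graciela, and Diego — each takes 1/8.
Deceased: Mateo, Ursula, and Pilar. Their combined 3/8 is pooled and carried to generation 3.
At generation 3 (Nieves, Alonso, Hugo, Valentina, Teodoro, Lucia) there are 6 shares of (3/8)/6 = 1/16 each.
Living: Nieves, Alonso, Hugo, Valentina, Teodoro, and Lucia — each takes 1/16.

Alonso 1/16; Diego 1/8; Graciela 1/8; Hugo 1/16; Joaquin 1/8; Lucia 1/16; Nieves 1/16; Soledad 1/4; Teodoro 1/16; Valentina 1/16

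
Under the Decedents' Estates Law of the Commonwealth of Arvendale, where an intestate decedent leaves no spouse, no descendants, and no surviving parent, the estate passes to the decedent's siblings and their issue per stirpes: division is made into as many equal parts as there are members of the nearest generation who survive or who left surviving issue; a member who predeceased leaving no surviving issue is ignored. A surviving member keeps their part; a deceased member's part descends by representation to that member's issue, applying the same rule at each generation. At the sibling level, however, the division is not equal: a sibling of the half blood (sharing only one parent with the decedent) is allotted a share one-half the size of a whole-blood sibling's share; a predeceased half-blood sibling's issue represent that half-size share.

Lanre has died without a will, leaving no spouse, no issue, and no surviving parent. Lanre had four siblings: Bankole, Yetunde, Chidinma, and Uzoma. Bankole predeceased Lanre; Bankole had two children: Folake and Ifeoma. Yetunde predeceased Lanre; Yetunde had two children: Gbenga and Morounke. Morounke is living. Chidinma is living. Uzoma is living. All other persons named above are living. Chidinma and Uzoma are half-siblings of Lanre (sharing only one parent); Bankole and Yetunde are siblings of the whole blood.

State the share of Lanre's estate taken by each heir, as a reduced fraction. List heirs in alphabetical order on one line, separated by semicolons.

No spouse, descendants, or parent survives, so the estate passes to Lanre's siblings per stirpes.
Half-blood siblings count for one-half the weight of whole-blood siblings at the initial division.
Dividing 1 in proportion to weights (total weight 3): Bankole (weight 1) → 1/3; Yetunde (weight 1) → 1/3; Chidinma (weight 1/2) → 1/6; Uzoma (weight 1/2) → 1/6.
Bankole predeceased; the 1/3 allotted to Bankole's branch passes to Bankole's issue by representation.
The 1/3 is divided into 2 equal shares of 1/6 among Folake, Ifeoma.
Folake is living and takes 1/6.
Ifeoma is living and takes 1/6.
Yetunde predeceased; the 1/3 allotted to Yetunde's branch passes to Yetunde's issue by representation.
The 1/3 is divided into 2 equal shares of 1/6 among Gbenga, Morounke.
Gbenga is living and takes 1/6.
Morounke is living and takes 1/6.
Chidinma is living and takes 1/6.
Uzoma is living and takes 1/6.

Chidinma 1/6; Folake 1/6; Gbenga 1/6; Ifeoma 1/6; Morounke 1/6; Uzoma 1/6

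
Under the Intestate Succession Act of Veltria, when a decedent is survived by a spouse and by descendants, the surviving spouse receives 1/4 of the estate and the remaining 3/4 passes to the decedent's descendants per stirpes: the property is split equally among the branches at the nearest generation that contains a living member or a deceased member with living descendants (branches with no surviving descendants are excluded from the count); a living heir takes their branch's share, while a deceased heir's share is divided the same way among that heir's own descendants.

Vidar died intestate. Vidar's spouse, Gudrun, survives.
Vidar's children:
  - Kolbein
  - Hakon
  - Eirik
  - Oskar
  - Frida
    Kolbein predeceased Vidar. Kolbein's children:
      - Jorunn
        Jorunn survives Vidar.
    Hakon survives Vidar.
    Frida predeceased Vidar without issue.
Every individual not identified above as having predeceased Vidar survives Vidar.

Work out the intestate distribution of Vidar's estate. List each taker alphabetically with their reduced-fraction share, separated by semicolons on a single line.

Gudrun, as surviving spouse, takes 1/4.
The remaining 3/4 passes to Vidar's descendants per stirpes.
Frida left no surviving issue, so that branch lapses and is disregarded.
The 3/4 is divided into 4 equal shares of 3/16 among Kolbein, Hakon, Eirik, Oskar.
Kolbein predeceased; the 3/16 allotted to Kolbein's branch passes to Kolbein's issue by representation.
Jorunn is the sole taker at this level and receives the full 3/16.
Hakon is living and takes 3/16.
Eirik is living and takes 3/16.
Oskar is living and takes 3/16.

Eirik 3/16; Gudrun 1/4; Hakon 3/16; Jorunn 3/16; Oskar 3/16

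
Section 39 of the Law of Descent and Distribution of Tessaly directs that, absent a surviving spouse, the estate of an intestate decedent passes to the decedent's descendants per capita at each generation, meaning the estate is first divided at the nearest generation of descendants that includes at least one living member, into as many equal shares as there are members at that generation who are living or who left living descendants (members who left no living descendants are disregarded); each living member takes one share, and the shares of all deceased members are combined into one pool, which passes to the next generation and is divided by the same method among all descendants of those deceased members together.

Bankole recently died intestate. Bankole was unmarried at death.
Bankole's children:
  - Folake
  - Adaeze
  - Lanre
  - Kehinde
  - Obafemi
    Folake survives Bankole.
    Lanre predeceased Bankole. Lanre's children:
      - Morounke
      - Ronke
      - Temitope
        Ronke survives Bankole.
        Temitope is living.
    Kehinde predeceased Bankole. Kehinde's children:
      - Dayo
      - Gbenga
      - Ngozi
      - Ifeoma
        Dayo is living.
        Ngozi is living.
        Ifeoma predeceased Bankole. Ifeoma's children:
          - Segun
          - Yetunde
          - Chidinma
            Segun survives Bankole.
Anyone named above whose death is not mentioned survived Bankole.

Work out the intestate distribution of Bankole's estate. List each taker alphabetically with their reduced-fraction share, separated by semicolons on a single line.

There is no surviving spouse, so the entire estate passes to Bankole's descendants per capita at each generation.
At generation 1 (Folake, Adaeze, Lanre, Kehinde, Obafemi) there are 5 shares of (1)/5 = 1/5 each.
Living: Folake, Adaeze, and Obafemi — each takes 1/5.
Deceased: Lanre and Kehinde. Their combined 2/5 is pooled and carried to generation 2.
At generation 2 (Morounke, Ronke, Temitope, Dayo, Gbenga, Ngozi, Ifeoma) there are 7 shares of (2/5)/7 = 2/35 each.
Living: Morounke, Ronke, Temitope, Dayo, Gbenga, and Ngozi — each takes 2/35.
Deceased: Ifeoma. That 2/35 share is carried to generation 3.
At generation 3 (Segun, Yetunde, Chidinma) there are 3 shares of (2/35)/3 = 2/105 each.
Living: Segun, Yetunde, and Chidinma — each takes 2/105.

Adaeze 1/5; Chidinma 2/105; Dayo 2/35; Folake 1/5; Gbenga 2/35; Morounke 2/35; Ngozi 2/35; Obafemi 1/5; Ronke 2/35; Segun 2/105; Temitope 2/35; Yetunde 2/105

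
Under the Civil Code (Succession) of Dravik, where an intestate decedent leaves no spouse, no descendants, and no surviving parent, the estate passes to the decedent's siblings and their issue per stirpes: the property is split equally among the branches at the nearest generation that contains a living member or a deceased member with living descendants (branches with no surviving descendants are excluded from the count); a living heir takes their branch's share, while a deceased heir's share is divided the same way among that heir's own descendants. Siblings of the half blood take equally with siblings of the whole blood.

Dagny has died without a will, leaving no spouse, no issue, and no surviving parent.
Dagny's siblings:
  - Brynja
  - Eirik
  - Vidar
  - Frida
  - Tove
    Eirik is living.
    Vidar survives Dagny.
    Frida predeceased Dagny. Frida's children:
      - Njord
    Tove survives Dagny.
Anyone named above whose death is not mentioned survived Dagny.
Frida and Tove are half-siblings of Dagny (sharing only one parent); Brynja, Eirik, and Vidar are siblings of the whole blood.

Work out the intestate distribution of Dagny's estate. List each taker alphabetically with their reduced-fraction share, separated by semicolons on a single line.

No spouse, descendants, or parent survives, so the estate passes to Dagny's siblings per stirpes.
Half-blood and whole-blood siblings take equally under the stated rule.
The estate is divided into 5 equal shares of 1/5 among Brynja, Eirik, Vidar, Frida, Tove.
Brynja is living and takes 1/5.
Eirik is living and takes 1/5.
Vidar is living and takes 1/5.
Frida predeceased; the 1/5 allotted to Frida's branch passes to Frida's issue by representation.
Njord is the sole taker at this level and receives the full 1/5.
Tove is living and takes 1/5.

Brynja 1/5; Eirik 1/5; Njord 1/5; Tove 1/5; Vidar 1/5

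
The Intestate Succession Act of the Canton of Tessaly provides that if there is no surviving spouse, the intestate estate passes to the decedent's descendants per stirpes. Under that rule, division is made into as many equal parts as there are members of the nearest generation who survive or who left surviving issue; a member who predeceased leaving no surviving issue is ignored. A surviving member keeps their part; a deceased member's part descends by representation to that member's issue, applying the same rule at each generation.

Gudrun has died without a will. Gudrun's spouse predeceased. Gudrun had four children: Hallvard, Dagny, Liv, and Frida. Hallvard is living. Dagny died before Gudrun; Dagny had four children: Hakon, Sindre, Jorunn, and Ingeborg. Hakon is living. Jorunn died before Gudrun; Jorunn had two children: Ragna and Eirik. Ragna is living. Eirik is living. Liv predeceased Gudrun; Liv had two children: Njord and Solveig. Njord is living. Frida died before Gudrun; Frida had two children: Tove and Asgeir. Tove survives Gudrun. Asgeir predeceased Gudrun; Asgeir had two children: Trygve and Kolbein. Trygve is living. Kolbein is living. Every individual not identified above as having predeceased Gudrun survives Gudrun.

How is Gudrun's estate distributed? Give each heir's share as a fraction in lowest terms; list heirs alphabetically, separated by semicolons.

Eirik 1/32; Hakon 1/16; Hallvard 1/4; Ingeborg 1/16; Kolbein 1/16; Njord 1/8; Ragna 1/32; Sindre 1/16; Solveig 1/8; Tove 1/8; Trygve 1/16

There is no surviving spouse, so the entire estate passes to Gudrun's descendants per stirpes.
The estate is divided into 4 equal shares of 1/4 among Hallvard, Dagny, Liv, Frida.
Hallvard is living and takes 1/4.
Dagny predeceased; the 1/4 allotted to Dagny's branch passes to Dagny's issue by representation.
The 1/4 is divided into 4 equal shares of 1/16 among Hakon, Sindre, Jorunn, Ingeborg.
Hakon is living and takes 1/16.
Sindre is living and takes 1/16.
Jorunn predeceased; the 1/16 allotted to Jorunn's branch passes to Jorunn's issue by representation.
The 1/16 is divided into 2 equal shares of 1/32 among Ragna, Eirik.
Ragna is living and takes 1/32.
Eirik is living and takes 1/32.
Ingeborg is living and takes 1/16.
Liv predeceased; the 1/4 allotted to Liv's branch passes to Liv's issue by representation.
The 1/4 is divided into 2 equal shares of 1/8 among Njord, Solveig.
Njord is living and takes 1/8.
Solveig is living and takes 1/8.
Frida predeceased; the 1/4 allotted to Frida's branch passes to Frida's issue by representation.
The 1/4 is divided into 2 equal shares of 1/8 among Tove, Asgeir.
Tove is living and takes 1/8.
Asgeir predeceased; the 1/8 allotted to Asgeir's branch passes to Asgeir's issue by representation.
The 1/8 is divided into 2 equal shares of 1/16 among Trygve, Kolbein.
Trygve is living and takes 1/16.
Kolbein is living and takes 1/16.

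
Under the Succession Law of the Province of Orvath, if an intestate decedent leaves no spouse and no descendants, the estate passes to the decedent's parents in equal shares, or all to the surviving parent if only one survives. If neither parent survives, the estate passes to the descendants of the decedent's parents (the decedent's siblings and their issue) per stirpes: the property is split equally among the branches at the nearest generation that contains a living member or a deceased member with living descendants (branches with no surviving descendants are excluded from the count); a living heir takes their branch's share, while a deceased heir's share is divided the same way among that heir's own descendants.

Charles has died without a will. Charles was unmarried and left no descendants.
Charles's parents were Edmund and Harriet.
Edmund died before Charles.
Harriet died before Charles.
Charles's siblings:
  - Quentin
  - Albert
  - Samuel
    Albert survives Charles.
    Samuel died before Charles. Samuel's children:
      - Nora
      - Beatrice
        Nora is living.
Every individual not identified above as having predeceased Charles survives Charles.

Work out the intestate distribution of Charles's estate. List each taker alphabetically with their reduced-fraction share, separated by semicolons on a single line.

Albert 1/3; Beatrice 1/6; Nora 1/6; Quentin 1/3

Neither parent survives and there are no descendants, so the estate passes to Charles's siblings and their issue per stirpes.
The estate is divided into 3 equal shares of 1/3 among Quentin, Albert, Samuel.
Quentin is living and takes 1/3.
Albert is living and takes 1/3.
Samuel predeceased; the 1/3 allotted to Samuel's branch passes to Samuel's issue by representation.
The 1/3 is divided into 2 equal shares of 1/6 among Nora, Beatrice.
Nora is living and takes 1/6.
Beatrice is living and takes 1/6.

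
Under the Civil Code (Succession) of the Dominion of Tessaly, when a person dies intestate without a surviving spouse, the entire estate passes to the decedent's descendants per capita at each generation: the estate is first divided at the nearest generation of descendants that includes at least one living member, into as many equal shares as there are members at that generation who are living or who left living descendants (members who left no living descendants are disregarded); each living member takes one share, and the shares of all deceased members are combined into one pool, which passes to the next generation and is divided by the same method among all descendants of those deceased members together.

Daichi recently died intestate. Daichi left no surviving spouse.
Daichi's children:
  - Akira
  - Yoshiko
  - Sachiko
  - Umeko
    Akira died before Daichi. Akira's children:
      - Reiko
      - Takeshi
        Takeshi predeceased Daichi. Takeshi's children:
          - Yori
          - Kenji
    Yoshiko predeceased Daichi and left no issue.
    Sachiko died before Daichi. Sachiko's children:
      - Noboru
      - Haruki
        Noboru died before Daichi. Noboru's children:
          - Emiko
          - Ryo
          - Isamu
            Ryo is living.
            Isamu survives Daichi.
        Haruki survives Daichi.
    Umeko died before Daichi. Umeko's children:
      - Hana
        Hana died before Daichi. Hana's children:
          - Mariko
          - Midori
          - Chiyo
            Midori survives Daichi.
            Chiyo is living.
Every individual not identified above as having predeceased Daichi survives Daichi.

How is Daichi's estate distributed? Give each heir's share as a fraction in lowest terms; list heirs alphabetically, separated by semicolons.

Chiyo 3/40; Emiko 3/40; Haruki 1/5; Isamu 3/40; Kenji 3/40; Mariko 3/40; Midori 3/40; Reiko 1/5; Ryo 3/40; Yori 3/40

There is no surviving spouse, so the entire estate passes to Daichi's descendants per capita at each generation.
No one at generation 1 (Akira, Sachiko, Umeko) is living; moving to the next generation.
At generation 2 (Reiko, Takeshi, Noboru, Haruki, Hana) there are 5 shares of (1)/5 = 1/5 each.
Living: Reiko and Haruki — each takes 1/5.
Deceased: Takeshi, Noboru, and Hana. Their combined 3/5 is pooled and carried to generation 3.
At generation 3 (Yori, Kenji, Emiko, Ryo, Isamu, Mariko, Midori, Chiyo) there are 8 shares of (3/5)/8 = 3/40 each.
Living: Yori, Kenji, Emiko, Ryo, Isamu, Mariko, Midori, and Chiyo — each takes 3/40.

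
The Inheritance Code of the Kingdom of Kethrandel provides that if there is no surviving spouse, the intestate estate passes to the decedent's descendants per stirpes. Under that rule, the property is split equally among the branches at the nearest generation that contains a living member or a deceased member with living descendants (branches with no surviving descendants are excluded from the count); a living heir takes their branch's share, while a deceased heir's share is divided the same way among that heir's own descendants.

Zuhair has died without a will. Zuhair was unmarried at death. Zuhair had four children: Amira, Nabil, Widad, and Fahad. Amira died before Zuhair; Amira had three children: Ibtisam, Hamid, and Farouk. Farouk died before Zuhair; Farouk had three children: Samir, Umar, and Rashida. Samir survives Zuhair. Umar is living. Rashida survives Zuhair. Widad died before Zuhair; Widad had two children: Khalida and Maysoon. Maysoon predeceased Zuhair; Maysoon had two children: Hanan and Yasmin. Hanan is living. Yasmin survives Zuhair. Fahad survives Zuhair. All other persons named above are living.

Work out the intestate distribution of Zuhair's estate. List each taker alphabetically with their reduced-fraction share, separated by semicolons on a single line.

There is no surviving spouse, so the entire estate passes to Zuhair's descendants per stirpes.
The estate is divided into 4 equal shares of 1/4 among Amira, Nabil, Widad, Fahad.
Amira predeceased; the 1/4 allotted to Amira's branch passes to Amira's issue by representation.
The 1/4 is divided into 3 equal shares of 1/12 among Ibtisam, Hamid, Farouk.
Ibtisam is living and takes 1/12.
Hamid is living and takes 1/12.
Farouk predeceased; the 1/12 allotted to Farouk's branch passes to Farouk's issue by representation.
The 1/12 is divided into 3 equal shares of 1/36 among Samir, Umar, Rashida.
Samir is living and takes 1/36.
Umar is living and takes 1/36.
Rashida is living and takes 1/36.
Nabil is living and takes 1/4.
Widad predeceased; the 1/4 allotted to Widad's branch passes to Widad's issue by representation.
The 1/4 is divided into 2 equal shares of 1/8 among Khalida, Maysoon.
Khalida is living and takes 1/8.
Maysoon predeceased; the 1/8 allotted to Maysoon's branch passes to Maysoon's issue by representation.
The 1/8 is divided into 2 equal shares of 1/16 among Hanan, Yasmin.
Hanan is living and takes 1/16.
Yasmin is living and takes 1/16.
Fahad is living and takes 1/4.

Fahad 1/4; Hamid 1/12; Hanan 1/16; Ibtisam 1/12; Khalida 1/8; Nabil 1/4; Rashida 1/36; Samir 1/36; Umar 1/36; Yasmin 1/16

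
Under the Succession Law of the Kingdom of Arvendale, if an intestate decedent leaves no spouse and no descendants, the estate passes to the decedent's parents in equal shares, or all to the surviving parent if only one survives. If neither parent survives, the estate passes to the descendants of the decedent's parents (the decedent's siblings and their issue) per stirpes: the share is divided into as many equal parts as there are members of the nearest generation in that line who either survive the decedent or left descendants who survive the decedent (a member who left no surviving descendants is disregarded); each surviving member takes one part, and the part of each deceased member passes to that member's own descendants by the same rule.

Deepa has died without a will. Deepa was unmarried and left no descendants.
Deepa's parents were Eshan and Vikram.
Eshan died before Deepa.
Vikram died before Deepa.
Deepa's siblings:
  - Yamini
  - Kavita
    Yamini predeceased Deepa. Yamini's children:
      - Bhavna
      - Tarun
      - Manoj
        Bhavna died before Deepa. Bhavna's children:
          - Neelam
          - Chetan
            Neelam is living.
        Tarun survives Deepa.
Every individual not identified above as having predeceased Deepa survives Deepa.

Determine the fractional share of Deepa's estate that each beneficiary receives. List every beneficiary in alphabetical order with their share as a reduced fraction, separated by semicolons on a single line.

Chetan 1/12; Kavita 1/2; Manoj 1/6; Neelam 1/12; Tarun 1/6

Neither parent survives and there are no descendants, so the estate passes to Deepa's siblings and their issue per stirpes.
The estate is divided into 2 equal shares of 1/2 among Yamini, Kavita.
Yamini predeceased; the 1/2 allotted to Yamini's branch passes to Yamini's issue by representation.
The 1/2 is divided into 3 equal shares of 1/6 among Bhavna, Tarun, Manoj.
Bhavna predeceased; the 1/6 allotted to Bhavna's branch passes to Bhavna's issue by representation.
The 1/6 is divided into 2 equal shares of 1/12 among Neelam, Chetan.
Neelam is living and takes 1/12.
Chetan is living and takes 1/12.
Tarun is living and takes 1/6.
Manoj is living and takes 1/6.
Kavita is living and takes 1/2.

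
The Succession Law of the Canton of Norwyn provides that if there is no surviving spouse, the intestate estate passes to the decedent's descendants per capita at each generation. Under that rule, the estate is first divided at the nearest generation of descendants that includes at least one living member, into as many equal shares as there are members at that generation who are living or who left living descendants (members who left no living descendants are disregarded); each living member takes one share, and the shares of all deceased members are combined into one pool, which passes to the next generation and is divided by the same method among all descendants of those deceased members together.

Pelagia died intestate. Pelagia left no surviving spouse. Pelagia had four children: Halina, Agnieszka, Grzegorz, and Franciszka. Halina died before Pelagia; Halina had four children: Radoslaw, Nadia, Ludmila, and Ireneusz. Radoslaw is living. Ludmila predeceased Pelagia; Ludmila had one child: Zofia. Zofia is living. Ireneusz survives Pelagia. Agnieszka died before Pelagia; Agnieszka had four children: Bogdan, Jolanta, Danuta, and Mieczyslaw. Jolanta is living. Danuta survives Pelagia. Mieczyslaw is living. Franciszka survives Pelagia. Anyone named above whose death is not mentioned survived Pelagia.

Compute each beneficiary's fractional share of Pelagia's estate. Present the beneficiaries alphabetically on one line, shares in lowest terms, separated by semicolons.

There is no surviving spouse, so the entire estate passes to Pelagia's descendants per capita at each generation.
At generation 1 (Halina, Agnieszka, Grzegorz, Franciszka) there are 4 shares of (1)/4 = 1/4 each.
Living: Grzegorz and Franciszka — each takes 1/4.
Deceased: Halina and Agnieszka. Their combined 1/2 is pooled and carried to generation 2.
At generation 2 (Radoslaw, Nadia, Ludmila, Ireneusz, Bogdan, Jolanta, Danuta, Mieczyslaw) there are 8 shares of (1/2)/8 = 1/16 each.
Living: Radoslaw, Nadia, Ireneusz, Bogdan, Jolanta, Danuta, and Mieczyslaw — each takes 1/16.
Deceased: Ludmila. That 1/16 share is carried to generation 3.
At generation 3 (Zofia) there are 1 shares of (1/16)/1 = 1/16 each.
Living: Zofia — each takes 1/16.

Bogdan 1/16; Danuta 1/16; Franciszka 1/4; Grzegorz 1/4; Ireneusz 1/16; Jolanta 1/16; Mieczyslaw 1/16; Nadia 1/16; Radoslaw 1/16; Zofia 1/16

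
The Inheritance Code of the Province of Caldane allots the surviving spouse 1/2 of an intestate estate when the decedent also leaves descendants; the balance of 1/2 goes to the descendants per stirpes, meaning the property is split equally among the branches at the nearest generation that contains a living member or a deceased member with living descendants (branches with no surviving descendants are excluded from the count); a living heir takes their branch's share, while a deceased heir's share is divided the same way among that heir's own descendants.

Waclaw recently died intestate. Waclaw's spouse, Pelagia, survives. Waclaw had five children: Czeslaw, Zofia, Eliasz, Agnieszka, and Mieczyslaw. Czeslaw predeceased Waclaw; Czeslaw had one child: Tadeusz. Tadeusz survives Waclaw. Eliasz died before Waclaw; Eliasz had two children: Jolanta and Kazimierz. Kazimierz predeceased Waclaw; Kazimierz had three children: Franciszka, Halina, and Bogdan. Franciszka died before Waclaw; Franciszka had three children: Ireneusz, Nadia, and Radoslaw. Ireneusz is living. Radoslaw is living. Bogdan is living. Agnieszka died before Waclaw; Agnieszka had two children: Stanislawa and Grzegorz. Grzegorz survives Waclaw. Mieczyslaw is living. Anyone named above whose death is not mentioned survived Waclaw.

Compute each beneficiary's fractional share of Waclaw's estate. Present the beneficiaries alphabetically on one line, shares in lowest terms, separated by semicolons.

Bogdan 1/60; Grzegorz 1/20; Halina 1/60; Ireneusz 1/180; Jolanta 1/20; Mieczyslaw 1/10; Nadia 1/180; Pelagia 1/2; Radoslaw 1/180; Stanislawa 1/20; Tadeusz 1/10; Zofia 1/10

Pelagia, as surviving spouse, takes 1/2.
The remaining 1/2 passes to Waclaw's descendants per stirpes.
The 1/2 is divided into 5 equal shares of 1/10 among Czeslaw, Zofia, Eliasz, Agnieszka, Mieczyslaw.
Czeslaw predeceased; the 1/10 allotted to Czeslaw's branch passes to Czeslaw's issue by representation.
Tadeusz is the sole taker at this level and receives the full 1/10.
Zofia is living and takes 1/10.
Eliasz predeceased; the 1/10 allotted to Eliasz's branch passes to Eliasz's issue by representation.
The 1/10 is divided into 2 equal shares of 1/20 among Jolanta, Kazimierz.
Jolanta is living and takes 1/20.
Kazimierz predeceased; the 1/20 allotted to Kazimierz's branch passes to Kazimierz's issue by representation.
The 1/20 is divided into 3 equal shares of 1/60 among Franciszka, Halina, Bogdan.
Franciszka predeceased; the 1/60 allotted to Franciszka's branch passes to Franciszka's issue by representation.
The 1/60 is divided into 3 equal shares of 1/180 among Ireneusz, Nadia, Radoslaw.
Ireneusz is living and takes 1/180.
Nadia is living and takes 1/180.
Radoslaw is living and takes 1/180.
Halina is living and takes 1/60.
Bogdan is living and takes 1/60.
Agnieszka predeceased; the 1/10 allotted to Agnieszka's branch passes to Agnieszka's issue by representation.
The 1/10 is divided into 2 equal shares of 1/20 among Stanislawa, Grzegorz.
Stanislawa is living and takes 1/20.
Grzegorz is living and takes 1/20.
Mieczyslaw is living and takes 1/10.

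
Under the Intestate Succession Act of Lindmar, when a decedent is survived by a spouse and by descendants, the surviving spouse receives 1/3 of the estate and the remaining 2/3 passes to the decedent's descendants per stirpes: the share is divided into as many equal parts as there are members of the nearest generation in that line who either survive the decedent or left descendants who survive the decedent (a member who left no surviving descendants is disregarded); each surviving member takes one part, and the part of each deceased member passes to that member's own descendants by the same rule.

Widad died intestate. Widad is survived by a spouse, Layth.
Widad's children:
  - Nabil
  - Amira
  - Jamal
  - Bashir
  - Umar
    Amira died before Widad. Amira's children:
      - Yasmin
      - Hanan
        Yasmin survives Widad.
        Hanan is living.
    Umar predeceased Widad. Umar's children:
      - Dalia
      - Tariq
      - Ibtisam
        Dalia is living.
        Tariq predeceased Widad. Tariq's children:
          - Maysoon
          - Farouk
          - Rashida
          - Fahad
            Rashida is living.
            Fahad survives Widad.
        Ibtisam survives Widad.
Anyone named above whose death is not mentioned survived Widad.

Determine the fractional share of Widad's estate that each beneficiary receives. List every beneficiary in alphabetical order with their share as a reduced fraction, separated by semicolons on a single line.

Layth, as surviving spouse, takes 1/3.
The remaining 2/3 passes to Widad's descendants per stirpes.
The 2/3 is divided into 5 equal shares of 2/15 among Nabil, Amira, Jamal, Bashir, Umar.
Nabil is living and takes 2/15.
Amira predeceased; the 2/15 allotted to Amira's branch passes to Amira's issue by representation.
The 2/15 is divided into 2 equal shares of 1/15 among Yasmin, Hanan.
Yasmin is living and takes 1/15.
Hanan is living and takes 1/15.
Jamal is living and takes 2/15.
Bashir is living and takes 2/15.
Umar predeceased; the 2/15 allotted to Umar's branch passes to Umar's issue by representation.
The 2/15 is divided into 3 equal shares of 2/45 among Dalia, Tariq, Ibtisam.
Dalia is living and takes 2/45.
Tariq predeceased; the 2/45 allotted to Tariq's branch passes to Tariq's issue by representation.
The 2/45 is divided into 4 equal shares of 1/90 among Maysoon, Farouk, Rashida, Fahad.
Maysoon is living and takes 1/90.
Farouk is living and takes 1/90.
Rashida is living and takes 1/90.
Fahad is living and takes 1/90.
Ibtisam is living and takes 2/45.

Bashir 2/15; Dalia 2/45; Fahad 1/90; Farouk 1/90; Hanan 1/15; Ibtisam 2/45; Jamal 2/15; Layth 1/3; Maysoon 1/90; Nabil 2/15; Rashida 1/90; Yasmin 1/15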